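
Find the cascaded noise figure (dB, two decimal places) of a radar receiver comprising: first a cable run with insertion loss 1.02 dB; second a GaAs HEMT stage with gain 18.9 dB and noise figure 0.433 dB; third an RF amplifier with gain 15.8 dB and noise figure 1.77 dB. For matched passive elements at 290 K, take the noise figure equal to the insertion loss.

Convert to linear (a loss of L dB is a gain of −L dB): F_i = 10^(NF_i/10), G_i = 10^(G_i,dB/10)
  Stage 1: F_1 = 10^(1.02/10) = 1.265, G_1 = 10^(−1.02/10) = 0.7907
  Stage 2: F_2 = 10^(0.433/10) = 1.105, G_2 = 10^(18.9/10) = 77.62
  Stage 3: F_3 = 10^(1.77/10) = 1.503, G_3 = 10^(15.8/10) = 38.02
Friis cascade:
  F = 1.265 + (1.105 − 1)/0.7907 + (1.503 − 1)/61.38 = 1.406
NF = 10 log₁₀(1.406) = 1.48 dB

1.48 dB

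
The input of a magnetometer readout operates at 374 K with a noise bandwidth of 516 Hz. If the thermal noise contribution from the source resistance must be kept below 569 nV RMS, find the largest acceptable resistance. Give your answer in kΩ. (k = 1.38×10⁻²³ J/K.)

30.4 kΩ

Johnson–Nyquist: V_n = √(4kTRB) ⇒ R = V_n² / (4kTB)
4kTB = 4 × 1.38×10⁻²³ × 374 × 5.16×10² = 1.07×10⁻¹⁷
R = (5.69×10⁻⁷)² / 1.07×10⁻¹⁷ = 3.04×10⁴ Ω = 30.4 kΩ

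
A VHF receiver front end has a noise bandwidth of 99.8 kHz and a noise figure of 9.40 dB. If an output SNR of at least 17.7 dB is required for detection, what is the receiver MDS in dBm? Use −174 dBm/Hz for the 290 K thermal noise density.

−96.9 dBm

Sensitivity = −174 + 10 log₁₀(B) + NF + SNR_min
= −174 + 49.99 + 9.40 + 17.7
= −96.91 dBm → −96.9 dBm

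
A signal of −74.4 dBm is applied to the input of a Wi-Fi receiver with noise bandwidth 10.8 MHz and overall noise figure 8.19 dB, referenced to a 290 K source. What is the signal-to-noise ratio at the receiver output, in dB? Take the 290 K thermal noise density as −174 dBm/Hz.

Noise floor: N = −174 + 10 log₁₀(B) + NF
10 log₁₀(1.08×10⁷) = 70.33 dB
N = −174 + 70.33 + 8.19 = −95.48 dBm
SNR = P_sig − N = −74.4 − (−95.48) = 21.08 dB → 21.1 dB

21.1 dB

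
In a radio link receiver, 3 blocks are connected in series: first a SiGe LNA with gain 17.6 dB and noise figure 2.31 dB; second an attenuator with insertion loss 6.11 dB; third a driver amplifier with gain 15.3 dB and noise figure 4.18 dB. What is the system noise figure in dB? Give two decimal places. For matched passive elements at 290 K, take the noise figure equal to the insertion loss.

Convert to linear (a loss of L dB is a gain of −L dB): F_i = 10^(NF_i/10), G_i = 10^(G_i,dB/10)
  Stage 1: F_1 = 10^(2.31/10) = 1.702, G_1 = 10^(17.6/10) = 57.54
  Stage 2: F_2 = 10^(6.11/10) = 4.083, G_2 = 10^(−6.11/10) = 0.2449
  Stage 3: F_3 = 10^(4.18/10) = 2.618, G_3 = 10^(15.3/10) = 33.88
Friis cascade:
  F = 1.702 + (4.083 − 1)/57.54 + (2.618 − 1)/14.09 = 1.871
NF = 10 log₁₀(1.871) = 2.72 dB

2.72 dB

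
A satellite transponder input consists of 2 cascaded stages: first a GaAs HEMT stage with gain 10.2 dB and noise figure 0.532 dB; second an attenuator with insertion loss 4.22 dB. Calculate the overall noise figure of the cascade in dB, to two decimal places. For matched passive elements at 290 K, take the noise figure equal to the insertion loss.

Convert to linear (a loss of L dB is a gain of −L dB): F_i = 10^(NF_i/10), G_i = 10^(G_i,dB/10)
  Stage 1: F_1 = 10^(0.532/10) = 1.130, G_1 = 10^(10.2/10) = 10.47
  Stage 2: F_2 = 10^(4.22/10) = 2.642, G_2 = 10^(−4.22/10) = 0.3784
Friis cascade:
  F = 1.130 + (2.642 − 1)/10.47 = 1.287
NF = 10 log₁₀(1.287) = 1.10 dB

1.10 dB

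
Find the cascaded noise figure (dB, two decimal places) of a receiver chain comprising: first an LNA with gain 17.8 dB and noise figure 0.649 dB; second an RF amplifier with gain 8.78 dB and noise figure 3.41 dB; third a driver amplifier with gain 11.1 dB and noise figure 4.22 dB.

Convert to linear (a loss of L dB is a gain of −L dB): F_i = 10^(NF_i/10), G_i = 10^(G_i,dB/10)
  Stage 1: F_1 = 10^(0.649/10) = 1.161, G_1 = 10^(17.8/10) = 60.26
  Stage 2: F_2 = 10^(3.41/10) = 2.193, G_2 = 10^(8.78/10) = 7.551
  Stage 3: F_3 = 10^(4.22/10) = 2.642, G_3 = 10^(11.1/10) = 12.88
Friis cascade:
  F = 1.161 + (2.193 − 1)/60.26 + (2.642 − 1)/455.0 = 1.185
NF = 10 log₁₀(1.185) = 0.74 dB

0.74 dB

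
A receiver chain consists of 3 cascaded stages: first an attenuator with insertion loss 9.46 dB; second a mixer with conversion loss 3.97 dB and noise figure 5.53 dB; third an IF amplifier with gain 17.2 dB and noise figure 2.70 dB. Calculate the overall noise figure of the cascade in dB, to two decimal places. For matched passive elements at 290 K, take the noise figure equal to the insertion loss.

Convert to linear (a loss of L dB is a gain of −L dB): F_i = 10^(NF_i/10), G_i = 10^(G_i,dB/10)
  Stage 1: F_1 = 10^(9.46/10) = 8.831, G_1 = 10^(−9.46/10) = 0.1132
  Stage 2: F_2 = 10^(5.53/10) = 3.573, G_2 = 10^(−3.97/10) = 0.4009
  Stage 3: F_3 = 10^(2.70/10) = 1.862, G_3 = 10^(17.2/10) = 52.48
Friis cascade:
  F = 8.831 + (3.573 − 1)/0.1132 + (1.862 − 1)/0.04539 = 50.54
NF = 10 log₁₀(50.54) = 17.04 dB

17.04 dB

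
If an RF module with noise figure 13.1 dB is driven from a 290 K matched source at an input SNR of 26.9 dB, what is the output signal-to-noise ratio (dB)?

By definition F = SNR_in/SNR_out, so in dB: SNR_out = SNR_in − NF
SNR_out = 26.9 − 13.1 = 13.8 dB

13.8 dB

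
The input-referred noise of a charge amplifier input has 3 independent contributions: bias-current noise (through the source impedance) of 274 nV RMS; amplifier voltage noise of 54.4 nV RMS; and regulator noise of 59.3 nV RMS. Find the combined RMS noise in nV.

286 nV

Uncorrelated sources add in power (mean-square): V_tot = √(ΣV_i²)
V_tot = √[(2.74×10⁻⁷)² + (5.44×10⁻⁸)² + (5.93×10⁻⁸)²] = 2.86×10⁻⁷ V = 286 nV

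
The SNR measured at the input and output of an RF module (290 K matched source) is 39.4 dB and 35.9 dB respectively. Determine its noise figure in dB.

NF (dB) = SNR_in(dB) − SNR_out(dB) when the source is at T₀
NF = 39.4 − 35.9 = 3.5 dB

3.5 dB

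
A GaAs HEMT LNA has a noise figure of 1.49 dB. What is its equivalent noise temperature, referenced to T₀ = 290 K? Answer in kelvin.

119 K

F = 10^(1.49/10) = 1.40929
T_e = (F − 1)·T₀ = (1.40929 − 1) × 290 = 119 K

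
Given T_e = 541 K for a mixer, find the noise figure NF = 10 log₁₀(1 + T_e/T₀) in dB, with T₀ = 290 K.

F = 1 + T_e/T₀ = 1 + 541/290 = 2.86552
NF = 10 log₁₀(2.86552) = 4.57 dB

4.57 dB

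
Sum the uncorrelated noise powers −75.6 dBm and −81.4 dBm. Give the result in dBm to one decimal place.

Convert to linear, add, convert back:
P₁ = 2.75×10⁻¹¹ W, P₂ = 7.24×10⁻¹² W
P_tot = 3.48×10⁻¹¹ W → 10 log₁₀(P_tot / 10⁻³) = −74.6 dBm

−74.6 dBm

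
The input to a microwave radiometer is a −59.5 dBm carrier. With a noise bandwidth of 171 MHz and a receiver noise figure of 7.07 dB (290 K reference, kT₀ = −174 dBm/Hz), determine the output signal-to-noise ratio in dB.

25.1 dB

Noise floor: N = −174 + 10 log₁₀(B) + NF
10 log₁₀(1.71×10⁸) = 82.33 dB
N = −174 + 82.33 + 7.07 = −84.60 dBm
SNR = P_sig − N = −59.5 − (−84.60) = 25.10 dB → 25.1 dB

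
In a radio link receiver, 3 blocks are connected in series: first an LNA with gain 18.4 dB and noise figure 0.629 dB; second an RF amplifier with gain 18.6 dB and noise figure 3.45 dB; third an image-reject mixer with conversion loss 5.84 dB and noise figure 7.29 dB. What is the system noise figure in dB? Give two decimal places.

Convert to linear (a loss of L dB is a gain of −L dB): F_i = 10^(NF_i/10), G_i = 10^(G_i,dB/10)
  Stage 1: F_1 = 10^(0.629/10) = 1.156, G_1 = 10^(18.4/10) = 69.18
  Stage 2: F_2 = 10^(3.45/10) = 2.213, G_2 = 10^(18.6/10) = 72.44
  Stage 3: F_3 = 10^(7.29/10) = 5.358, G_3 = 10^(−5.84/10) = 0.2606
Friis cascade:
  F = 1.156 + (2.213 − 1)/69.18 + (5.358 − 1)/5012 = 1.174
NF = 10 log₁₀(1.174) = 0.70 dB

0.70 dB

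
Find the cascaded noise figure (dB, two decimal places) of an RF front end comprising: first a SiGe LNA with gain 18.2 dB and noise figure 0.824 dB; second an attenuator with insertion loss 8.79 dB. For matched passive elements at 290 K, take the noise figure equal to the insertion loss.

Convert to linear (a loss of L dB is a gain of −L dB): F_i = 10^(NF_i/10), G_i = 10^(G_i,dB/10)
  Stage 1: F_1 = 10^(0.824/10) = 1.209, G_1 = 10^(18.2/10) = 66.07
  Stage 2: F_2 = 10^(8.79/10) = 7.568, G_2 = 10^(−8.79/10) = 0.1321
Friis cascade:
  F = 1.209 + (7.568 − 1)/66.07 = 1.308
NF = 10 log₁₀(1.308) = 1.17 dB

1.17 dB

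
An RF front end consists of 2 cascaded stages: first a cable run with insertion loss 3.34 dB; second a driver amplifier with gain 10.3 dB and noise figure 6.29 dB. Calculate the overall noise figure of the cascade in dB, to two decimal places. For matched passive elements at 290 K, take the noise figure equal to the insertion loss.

Convert to linear (a loss of L dB is a gain of −L dB): F_i = 10^(NF_i/10), G_i = 10^(G_i,dB/10)
  Stage 1: F_1 = 10^(3.34/10) = 2.158, G_1 = 10^(−3.34/10) = 0.4634
  Stage 2: F_2 = 10^(6.29/10) = 4.256, G_2 = 10^(10.3/10) = 10.72
Friis cascade:
  F = 2.158 + (4.256 − 1)/0.4634 = 9.183
NF = 10 log₁₀(9.183) = 9.63 dB

9.63 dB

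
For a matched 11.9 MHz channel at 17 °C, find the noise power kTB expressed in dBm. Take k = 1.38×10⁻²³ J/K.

−103.2 dBm

T = 17 °C + 273.15 = 290.15 K
P_n = kTB = 1.38×10⁻²³ × 290.15 × 1.19×10⁷ = 4.76×10⁻¹⁴ W
In dBm: 10 log₁₀(4.76×10⁻¹⁴ / 10⁻³) = −103.2 dBm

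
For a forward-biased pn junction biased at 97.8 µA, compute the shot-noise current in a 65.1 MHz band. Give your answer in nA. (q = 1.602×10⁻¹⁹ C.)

45.2 nA

I_n = √(2qI·B)
2qI·B = 2 × 1.602×10⁻¹⁹ × 9.78×10⁻⁵ × 6.51×10⁷ = 2.04×10⁻¹⁵ A²
I_n = √(2.04×10⁻¹⁵) = 4.52×10⁻⁸ A = 45.2 nA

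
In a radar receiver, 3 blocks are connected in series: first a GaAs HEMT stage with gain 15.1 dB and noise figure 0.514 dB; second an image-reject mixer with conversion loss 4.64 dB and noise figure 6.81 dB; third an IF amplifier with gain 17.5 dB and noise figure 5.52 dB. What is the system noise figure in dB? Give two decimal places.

Convert to linear (a loss of L dB is a gain of −L dB): F_i = 10^(NF_i/10), G_i = 10^(G_i,dB/10)
  Stage 1: F_1 = 10^(0.514/10) = 1.126, G_1 = 10^(15.1/10) = 32.36
  Stage 2: F_2 = 10^(6.81/10) = 4.797, G_2 = 10^(−4.64/10) = 0.3436
  Stage 3: F_3 = 10^(5.52/10) = 3.565, G_3 = 10^(17.5/10) = 56.23
Friis cascade:
  F = 1.126 + (4.797 − 1)/32.36 + (3.565 − 1)/11.12 = 1.474
NF = 10 log₁₀(1.474) = 1.68 dB

1.68 dB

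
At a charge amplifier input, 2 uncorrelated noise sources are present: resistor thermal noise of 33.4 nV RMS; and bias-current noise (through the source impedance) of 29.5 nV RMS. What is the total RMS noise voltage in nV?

44.6 nV

Uncorrelated sources add in power (mean-square): V_tot = √(ΣV_i²)
V_tot = √[(3.34×10⁻⁸)² + (2.95×10⁻⁸)²] = 4.46×10⁻⁸ V = 44.6 nV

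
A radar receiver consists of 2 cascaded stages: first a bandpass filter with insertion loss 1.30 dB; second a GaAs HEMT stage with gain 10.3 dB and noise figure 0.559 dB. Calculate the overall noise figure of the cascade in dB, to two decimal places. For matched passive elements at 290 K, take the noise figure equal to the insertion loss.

1.86 dB

Convert to linear (a loss of L dB is a gain of −L dB): F_i = 10^(NF_i/10), G_i = 10^(G_i,dB/10)
  Stage 1: F_1 = 10^(1.30/10) = 1.349, G_1 = 10^(−1.30/10) = 0.7413
  Stage 2: F_2 = 10^(0.559/10) = 1.137, G_2 = 10^(10.3/10) = 10.72
Friis cascade:
  F = 1.349 + (1.137 − 1)/0.7413 = 1.534
NF = 10 log₁₀(1.534) = 1.86 dB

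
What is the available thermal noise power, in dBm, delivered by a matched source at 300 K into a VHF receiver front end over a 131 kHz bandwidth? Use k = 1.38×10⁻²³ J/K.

−122.7 dBm

P_n = kTB = 1.38×10⁻²³ × 300 × 1.31×10⁵ = 5.42×10⁻¹⁶ W
In dBm: 10 log₁₀(5.42×10⁻¹⁶ / 10⁻³) = −122.7 dBm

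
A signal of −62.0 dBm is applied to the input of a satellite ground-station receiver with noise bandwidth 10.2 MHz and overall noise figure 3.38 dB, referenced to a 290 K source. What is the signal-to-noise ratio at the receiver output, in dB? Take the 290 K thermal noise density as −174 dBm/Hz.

38.5 dB

Noise floor: N = −174 + 10 log₁₀(B) + NF
10 log₁₀(1.02×10⁷) = 70.09 dB
N = −174 + 70.09 + 3.38 = −100.53 dBm
SNR = P_sig − N = −62.0 − (−100.53) = 38.53 dB → 38.5 dB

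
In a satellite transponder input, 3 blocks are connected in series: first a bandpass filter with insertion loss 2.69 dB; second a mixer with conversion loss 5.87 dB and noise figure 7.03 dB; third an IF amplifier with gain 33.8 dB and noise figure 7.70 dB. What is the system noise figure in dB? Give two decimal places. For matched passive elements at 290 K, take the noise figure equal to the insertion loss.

16.48 dB

Convert to linear (a loss of L dB is a gain of −L dB): F_i = 10^(NF_i/10), G_i = 10^(G_i,dB/10)
  Stage 1: F_1 = 10^(2.69/10) = 1.858, G_1 = 10^(−2.69/10) = 0.5383
  Stage 2: F_2 = 10^(7.03/10) = 5.047, G_2 = 10^(−5.87/10) = 0.2588
  Stage 3: F_3 = 10^(7.70/10) = 5.888, G_3 = 10^(33.8/10) = 2399
Friis cascade:
  F = 1.858 + (5.047 − 1)/0.5383 + (5.888 − 1)/0.1393 = 44.46
NF = 10 log₁₀(44.46) = 16.48 dB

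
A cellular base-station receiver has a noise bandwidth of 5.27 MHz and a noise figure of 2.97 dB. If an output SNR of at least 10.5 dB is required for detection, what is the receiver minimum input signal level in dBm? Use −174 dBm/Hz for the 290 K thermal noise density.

−93.3 dBm

Sensitivity = −174 + 10 log₁₀(B) + NF + SNR_min
= −174 + 67.22 + 2.97 + 10.5
= −93.31 dBm → −93.3 dBm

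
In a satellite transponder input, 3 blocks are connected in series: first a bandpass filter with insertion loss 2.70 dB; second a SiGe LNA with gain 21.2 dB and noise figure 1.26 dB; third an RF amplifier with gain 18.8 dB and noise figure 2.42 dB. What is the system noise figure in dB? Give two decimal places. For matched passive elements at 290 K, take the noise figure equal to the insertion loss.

Convert to linear (a loss of L dB is a gain of −L dB): F_i = 10^(NF_i/10), G_i = 10^(G_i,dB/10)
  Stage 1: F_1 = 10^(2.70/10) = 1.862, G_1 = 10^(−2.70/10) = 0.5370
  Stage 2: F_2 = 10^(1.26/10) = 1.337, G_2 = 10^(21.2/10) = 131.8
  Stage 3: F_3 = 10^(2.42/10) = 1.746, G_3 = 10^(18.8/10) = 75.86
Friis cascade:
  F = 1.862 + (1.337 − 1)/0.5370 + (1.746 − 1)/70.79 = 2.499
NF = 10 log₁₀(2.499) = 3.98 dB

3.98 dB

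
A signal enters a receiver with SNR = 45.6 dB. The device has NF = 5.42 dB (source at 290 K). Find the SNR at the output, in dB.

By definition F = SNR_in/SNR_out, so in dB: SNR_out = SNR_in − NF
SNR_out = 45.6 − 5.42 = 40.18 dB

40.18 dB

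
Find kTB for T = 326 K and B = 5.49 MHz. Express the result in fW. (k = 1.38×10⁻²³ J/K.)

P_n = kTB = 1.38×10⁻²³ × 326 × 5.49×10⁶ = 2.47×10⁻¹⁴ W = 24.7 fW

24.7 fW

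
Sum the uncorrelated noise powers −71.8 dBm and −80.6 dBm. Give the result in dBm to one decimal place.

Convert to linear, add, convert back:
P₁ = 6.61×10⁻¹¹ W, P₂ = 8.71×10⁻¹² W
P_tot = 7.48×10⁻¹¹ W → 10 log₁₀(P_tot / 10⁻³) = −71.3 dBm

−71.3 dBm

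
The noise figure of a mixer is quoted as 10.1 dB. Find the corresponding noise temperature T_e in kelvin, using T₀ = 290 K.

F = 10^(10.1/10) = 10.2329
T_e = (F − 1)·T₀ = (10.2329 − 1) × 290 = 2678 K

2678 K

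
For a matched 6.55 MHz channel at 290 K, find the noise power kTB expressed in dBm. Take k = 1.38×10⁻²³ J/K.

−105.8 dBm

P_n = kTB = 1.38×10⁻²³ × 290 × 6.55×10⁶ = 2.62×10⁻¹⁴ W
In dBm: 10 log₁₀(2.62×10⁻¹⁴ / 10⁻³) = −105.8 dBm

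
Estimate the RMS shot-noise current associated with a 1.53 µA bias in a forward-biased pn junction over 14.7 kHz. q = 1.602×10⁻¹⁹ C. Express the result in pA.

I_n = √(2qI·B)
2qI·B = 2 × 1.602×10⁻¹⁹ × 1.53×10⁻⁶ × 1.47×10⁴ = 7.21×10⁻²¹ A²
I_n = √(7.21×10⁻²¹) = 8.49×10⁻¹¹ A = 84.9 pA

84.9 pA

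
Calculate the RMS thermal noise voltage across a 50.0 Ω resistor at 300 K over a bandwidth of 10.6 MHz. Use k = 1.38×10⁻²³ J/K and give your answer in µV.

V_n = √(4kTRB)
4kTRB = 4 × 1.38×10⁻²³ × 300 × 5.00×10¹ × 1.06×10⁷ = 8.78×10⁻¹² V²
V_n = √(8.78×10⁻¹²) = 2.96×10⁻⁶ V = 2.96 µV

2.96 µV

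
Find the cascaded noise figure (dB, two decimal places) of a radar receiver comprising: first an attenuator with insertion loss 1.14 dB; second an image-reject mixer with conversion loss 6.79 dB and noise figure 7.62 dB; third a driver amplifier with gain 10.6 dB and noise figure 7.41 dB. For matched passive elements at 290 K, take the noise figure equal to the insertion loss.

15.50 dB

Convert to linear (a loss of L dB is a gain of −L dB): F_i = 10^(NF_i/10), G_i = 10^(G_i,dB/10)
  Stage 1: F_1 = 10^(1.14/10) = 1.300, G_1 = 10^(−1.14/10) = 0.7691
  Stage 2: F_2 = 10^(7.62/10) = 5.781, G_2 = 10^(−6.79/10) = 0.2094
  Stage 3: F_3 = 10^(7.41/10) = 5.508, G_3 = 10^(10.6/10) = 11.48
Friis cascade:
  F = 1.300 + (5.781 − 1)/0.7691 + (5.508 − 1)/0.1611 = 35.51
NF = 10 log₁₀(35.51) = 15.50 dB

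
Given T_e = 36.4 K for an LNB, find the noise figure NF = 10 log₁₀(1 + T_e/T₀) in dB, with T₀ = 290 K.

F = 1 + T_e/T₀ = 1 + 36.4/290 = 1.12552
NF = 10 log₁₀(1.12552) = 0.514 dB

0.514 dB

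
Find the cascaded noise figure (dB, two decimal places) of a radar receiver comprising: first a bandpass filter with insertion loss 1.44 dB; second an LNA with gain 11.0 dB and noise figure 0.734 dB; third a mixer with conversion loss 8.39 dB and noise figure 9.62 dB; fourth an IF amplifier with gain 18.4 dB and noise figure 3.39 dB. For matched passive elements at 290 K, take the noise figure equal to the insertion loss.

Convert to linear (a loss of L dB is a gain of −L dB): F_i = 10^(NF_i/10), G_i = 10^(G_i,dB/10)
  Stage 1: F_1 = 10^(1.44/10) = 1.393, G_1 = 10^(−1.44/10) = 0.7178
  Stage 2: F_2 = 10^(0.734/10) = 1.184, G_2 = 10^(11.0/10) = 12.59
  Stage 3: F_3 = 10^(9.62/10) = 9.162, G_3 = 10^(−8.39/10) = 0.1449
  Stage 4: F_4 = 10^(3.39/10) = 2.183, G_4 = 10^(18.4/10) = 69.18
Friis cascade:
  F = 1.393 + (1.184 − 1)/0.7178 + (9.162 − 1)/9.036 + (2.183 − 1)/1.309 = 3.456
NF = 10 log₁₀(3.456) = 5.39 dB

5.39 dB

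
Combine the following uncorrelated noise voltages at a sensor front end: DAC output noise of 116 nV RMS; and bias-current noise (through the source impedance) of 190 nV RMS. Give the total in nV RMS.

223 nV

Uncorrelated sources add in power (mean-square): V_tot = √(ΣV_i²)
V_tot = √[(1.16×10⁻⁷)² + (1.90×10⁻⁷)²] = 2.23×10⁻⁷ V = 223 nV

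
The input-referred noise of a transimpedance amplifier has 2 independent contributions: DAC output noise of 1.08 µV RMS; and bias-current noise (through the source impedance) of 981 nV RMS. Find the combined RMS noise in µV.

Uncorrelated sources add in power (mean-square): V_tot = √(ΣV_i²)
V_tot = √[(1.08×10⁻⁶)² + (9.81×10⁻⁷)²] = 1.46×10⁻⁶ V = 1.46 µV

1.46 µV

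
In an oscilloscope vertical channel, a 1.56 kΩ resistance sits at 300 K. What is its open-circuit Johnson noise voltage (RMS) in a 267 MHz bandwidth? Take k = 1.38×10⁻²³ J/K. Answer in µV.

V_n = √(4kTRB)
4kTRB = 4 × 1.38×10⁻²³ × 300 × 1.56×10³ × 2.67×10⁸ = 6.90×10⁻⁹ V²
V_n = √(6.90×10⁻⁹) = 8.31×10⁻⁵ V = 83.1 µV

83.1 µV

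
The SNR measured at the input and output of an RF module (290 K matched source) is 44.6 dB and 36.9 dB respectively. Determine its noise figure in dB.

7.7 dB

NF (dB) = SNR_in(dB) − SNR_out(dB) when the source is at T₀
NF = 44.6 − 36.9 = 7.7 dB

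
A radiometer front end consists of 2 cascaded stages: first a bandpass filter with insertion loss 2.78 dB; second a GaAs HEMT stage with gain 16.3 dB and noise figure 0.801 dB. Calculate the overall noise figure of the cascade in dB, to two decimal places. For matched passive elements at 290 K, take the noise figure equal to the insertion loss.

Convert to linear (a loss of L dB is a gain of −L dB): F_i = 10^(NF_i/10), G_i = 10^(G_i,dB/10)
  Stage 1: F_1 = 10^(2.78/10) = 1.897, G_1 = 10^(−2.78/10) = 0.5272
  Stage 2: F_2 = 10^(0.801/10) = 1.203, G_2 = 10^(16.3/10) = 42.66
Friis cascade:
  F = 1.897 + (1.203 − 1)/0.5272 = 2.281
NF = 10 log₁₀(2.281) = 3.58 dB

3.58 dB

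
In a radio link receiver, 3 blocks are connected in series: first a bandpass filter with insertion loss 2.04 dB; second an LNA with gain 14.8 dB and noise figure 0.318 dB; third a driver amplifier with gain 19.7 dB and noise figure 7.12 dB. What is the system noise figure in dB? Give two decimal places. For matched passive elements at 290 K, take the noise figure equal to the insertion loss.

Convert to linear (a loss of L dB is a gain of −L dB): F_i = 10^(NF_i/10), G_i = 10^(G_i,dB/10)
  Stage 1: F_1 = 10^(2.04/10) = 1.600, G_1 = 10^(−2.04/10) = 0.6252
  Stage 2: F_2 = 10^(0.318/10) = 1.076, G_2 = 10^(14.8/10) = 30.20
  Stage 3: F_3 = 10^(7.12/10) = 5.152, G_3 = 10^(19.7/10) = 93.33
Friis cascade:
  F = 1.600 + (1.076 − 1)/0.6252 + (5.152 − 1)/18.88 = 1.941
NF = 10 log₁₀(1.941) = 2.88 dB

2.88 dB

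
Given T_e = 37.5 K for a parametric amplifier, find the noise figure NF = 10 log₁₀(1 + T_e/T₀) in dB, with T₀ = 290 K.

0.528 dB

F = 1 + T_e/T₀ = 1 + 37.5/290 = 1.12931
NF = 10 log₁₀(1.12931) = 0.528 dB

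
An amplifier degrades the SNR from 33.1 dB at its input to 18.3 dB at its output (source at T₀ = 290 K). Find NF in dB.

14.8 dB

NF (dB) = SNR_in(dB) − SNR_out(dB) when the source is at T₀
NF = 33.1 − 18.3 = 14.8 dB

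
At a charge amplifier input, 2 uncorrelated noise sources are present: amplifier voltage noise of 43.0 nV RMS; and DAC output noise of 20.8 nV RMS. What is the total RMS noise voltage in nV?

Uncorrelated sources add in power (mean-square): V_tot = √(ΣV_i²)
V_tot = √[(4.30×10⁻⁸)² + (2.08×10⁻⁸)²] = 4.78×10⁻⁸ V = 47.8 nV

47.8 nV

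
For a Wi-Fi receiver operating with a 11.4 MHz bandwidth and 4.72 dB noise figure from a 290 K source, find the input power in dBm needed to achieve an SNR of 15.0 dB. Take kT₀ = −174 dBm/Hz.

−83.7 dBm

Sensitivity = −174 + 10 log₁₀(B) + NF + SNR_min
= −174 + 70.57 + 4.72 + 15.0
= −83.71 dBm → −83.7 dBm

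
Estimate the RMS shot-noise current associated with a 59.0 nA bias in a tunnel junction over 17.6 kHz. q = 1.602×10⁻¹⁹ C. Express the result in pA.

I_n = √(2qI·B)
2qI·B = 2 × 1.602×10⁻¹⁹ × 5.90×10⁻⁸ × 1.76×10⁴ = 3.33×10⁻²² A²
I_n = √(3.33×10⁻²²) = 1.82×10⁻¹¹ A = 18.2 pA

18.2 pA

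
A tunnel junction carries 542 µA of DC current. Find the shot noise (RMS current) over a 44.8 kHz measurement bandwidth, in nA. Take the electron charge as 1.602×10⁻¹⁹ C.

I_n = √(2qI·B)
2qI·B = 2 × 1.602×10⁻¹⁹ × 5.42×10⁻⁴ × 4.48×10⁴ = 7.78×10⁻¹⁸ A²
I_n = √(7.78×10⁻¹⁸) = 2.79×10⁻⁹ A = 2.79 nA

2.79 nA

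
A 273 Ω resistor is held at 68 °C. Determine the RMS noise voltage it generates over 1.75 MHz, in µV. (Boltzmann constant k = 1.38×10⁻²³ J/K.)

3.00 µV

T = 68 °C + 273.15 = 341.15 K
V_n = √(4kTRB)
4kTRB = 4 × 1.38×10⁻²³ × 341.15 × 2.73×10² × 1.75×10⁶ = 9.00×10⁻¹² V²
V_n = √(9.00×10⁻¹²) = 3.00×10⁻⁶ V = 3.00 µV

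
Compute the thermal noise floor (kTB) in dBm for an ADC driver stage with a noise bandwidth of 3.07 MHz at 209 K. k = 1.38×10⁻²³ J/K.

P_n = kTB = 1.38×10⁻²³ × 209 × 3.07×10⁶ = 8.85×10⁻¹⁵ W
In dBm: 10 log₁₀(8.85×10⁻¹⁵ / 10⁻³) = −110.5 dBm

−110.5 dBm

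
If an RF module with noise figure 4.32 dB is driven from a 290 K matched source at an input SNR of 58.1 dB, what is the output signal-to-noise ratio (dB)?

53.78 dB

By definition F = SNR_in/SNR_out, so in dB: SNR_out = SNR_in − NF
SNR_out = 58.1 − 4.32 = 53.78 dB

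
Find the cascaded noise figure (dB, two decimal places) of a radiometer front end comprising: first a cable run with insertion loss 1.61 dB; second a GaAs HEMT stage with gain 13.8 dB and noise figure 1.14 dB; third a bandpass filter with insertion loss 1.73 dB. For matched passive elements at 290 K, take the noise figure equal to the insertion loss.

2.82 dB

Convert to linear (a loss of L dB is a gain of −L dB): F_i = 10^(NF_i/10), G_i = 10^(G_i,dB/10)
  Stage 1: F_1 = 10^(1.61/10) = 1.449, G_1 = 10^(−1.61/10) = 0.6902
  Stage 2: F_2 = 10^(1.14/10) = 1.300, G_2 = 10^(13.8/10) = 23.99
  Stage 3: F_3 = 10^(1.73/10) = 1.489, G_3 = 10^(−1.73/10) = 0.6714
Friis cascade:
  F = 1.449 + (1.300 − 1)/0.6902 + (1.489 − 1)/16.56 = 1.913
NF = 10 log₁₀(1.913) = 2.82 dB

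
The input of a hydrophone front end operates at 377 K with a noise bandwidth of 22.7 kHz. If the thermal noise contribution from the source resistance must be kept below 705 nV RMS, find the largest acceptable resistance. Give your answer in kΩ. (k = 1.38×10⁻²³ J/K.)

1.05 kΩ

Johnson–Nyquist: V_n = √(4kTRB) ⇒ R = V_n² / (4kTB)
4kTB = 4 × 1.38×10⁻²³ × 377 × 2.27×10⁴ = 4.72×10⁻¹⁶
R = (7.05×10⁻⁷)² / 4.72×10⁻¹⁶ = 1.05×10³ Ω = 1.05 kΩ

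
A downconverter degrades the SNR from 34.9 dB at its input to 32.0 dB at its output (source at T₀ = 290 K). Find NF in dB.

NF (dB) = SNR_in(dB) − SNR_out(dB) when the source is at T₀
NF = 34.9 − 32.0 = 2.9 dB

2.9 dB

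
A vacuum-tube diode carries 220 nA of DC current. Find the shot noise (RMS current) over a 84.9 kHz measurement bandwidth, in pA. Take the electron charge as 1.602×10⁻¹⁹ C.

77.4 pA

I_n = √(2qI·B)
2qI·B = 2 × 1.602×10⁻¹⁹ × 2.20×10⁻⁷ × 8.49×10⁴ = 5.98×10⁻²¹ A²
I_n = √(5.98×10⁻²¹) = 7.74×10⁻¹¹ A = 77.4 pA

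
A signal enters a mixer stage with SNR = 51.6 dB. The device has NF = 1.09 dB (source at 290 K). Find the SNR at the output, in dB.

50.51 dB

By definition F = SNR_in/SNR_out, so in dB: SNR_out = SNR_in − NF
SNR_out = 51.6 − 1.09 = 50.51 dB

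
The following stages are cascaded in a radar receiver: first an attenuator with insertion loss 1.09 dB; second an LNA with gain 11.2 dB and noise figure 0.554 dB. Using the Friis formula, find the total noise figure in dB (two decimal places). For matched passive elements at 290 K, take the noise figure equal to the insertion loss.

Convert to linear (a loss of L dB is a gain of −L dB): F_i = 10^(NF_i/10), G_i = 10^(G_i,dB/10)
  Stage 1: F_1 = 10^(1.09/10) = 1.285, G_1 = 10^(−1.09/10) = 0.7780
  Stage 2: F_2 = 10^(0.554/10) = 1.136, G_2 = 10^(11.2/10) = 13.18
Friis cascade:
  F = 1.285 + (1.136 − 1)/0.7780 = 1.460
NF = 10 log₁₀(1.460) = 1.64 dB

1.64 dB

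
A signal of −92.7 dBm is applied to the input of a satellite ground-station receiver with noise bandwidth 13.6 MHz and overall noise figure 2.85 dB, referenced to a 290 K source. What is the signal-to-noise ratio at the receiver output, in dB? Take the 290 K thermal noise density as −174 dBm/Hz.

Noise floor: N = −174 + 10 log₁₀(B) + NF
10 log₁₀(1.36×10⁷) = 71.34 dB
N = −174 + 71.34 + 2.85 = −99.81 dBm
SNR = P_sig − N = −92.7 − (−99.81) = 7.11 dB → 7.1 dB

7.1 dB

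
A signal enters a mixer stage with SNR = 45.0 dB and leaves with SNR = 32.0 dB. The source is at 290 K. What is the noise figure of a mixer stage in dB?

13.0 dB

NF (dB) = SNR_in(dB) − SNR_out(dB) when the source is at T₀
NF = 45.0 − 32.0 = 13.0 dB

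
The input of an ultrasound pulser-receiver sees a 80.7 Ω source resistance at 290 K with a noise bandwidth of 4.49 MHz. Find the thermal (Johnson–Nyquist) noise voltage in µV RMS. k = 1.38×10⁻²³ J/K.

2.41 µV

V_n = √(4kTRB)
4kTRB = 4 × 1.38×10⁻²³ × 290 × 8.07×10¹ × 4.49×10⁶ = 5.80×10⁻¹² V²
V_n = √(5.80×10⁻¹²) = 2.41×10⁻⁶ V = 2.41 µV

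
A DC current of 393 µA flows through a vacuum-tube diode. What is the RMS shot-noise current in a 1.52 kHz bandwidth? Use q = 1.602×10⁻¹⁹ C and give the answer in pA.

I_n = √(2qI·B)
2qI·B = 2 × 1.602×10⁻¹⁹ × 3.93×10⁻⁴ × 1.52×10³ = 1.91×10⁻¹⁹ A²
I_n = √(1.91×10⁻¹⁹) = 4.37×10⁻¹⁰ A = 437 pA

437 pA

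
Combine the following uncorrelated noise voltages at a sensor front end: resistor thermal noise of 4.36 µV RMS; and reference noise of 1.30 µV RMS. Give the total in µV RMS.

Uncorrelated sources add in power (mean-square): V_tot = √(ΣV_i²)
V_tot = √[(4.36×10⁻⁶)² + (1.30×10⁻⁶)²] = 4.55×10⁻⁶ V = 4.55 µV

4.55 µV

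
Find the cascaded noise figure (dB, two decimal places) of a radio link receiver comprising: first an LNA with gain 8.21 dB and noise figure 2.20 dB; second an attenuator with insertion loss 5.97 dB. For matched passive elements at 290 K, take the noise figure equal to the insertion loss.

Convert to linear (a loss of L dB is a gain of −L dB): F_i = 10^(NF_i/10), G_i = 10^(G_i,dB/10)
  Stage 1: F_1 = 10^(2.20/10) = 1.660, G_1 = 10^(8.21/10) = 6.622
  Stage 2: F_2 = 10^(5.97/10) = 3.954, G_2 = 10^(−5.97/10) = 0.2529
Friis cascade:
  F = 1.660 + (3.954 − 1)/6.622 = 2.106
NF = 10 log₁₀(2.106) = 3.23 dB

3.23 dB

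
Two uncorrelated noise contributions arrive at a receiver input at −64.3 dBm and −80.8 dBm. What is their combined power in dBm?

−64.2 dBm

Convert to linear, add, convert back:
P₁ = 3.72×10⁻¹⁰ W, P₂ = 8.32×10⁻¹² W
P_tot = 3.80×10⁻¹⁰ W → 10 log₁₀(P_tot / 10⁻³) = −64.2 dBm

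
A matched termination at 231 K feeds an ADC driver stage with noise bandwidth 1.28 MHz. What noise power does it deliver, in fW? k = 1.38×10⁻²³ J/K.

4.08 fW

P_n = kTB = 1.38×10⁻²³ × 231 × 1.28×10⁶ = 4.08×10⁻¹⁵ W = 4.08 fW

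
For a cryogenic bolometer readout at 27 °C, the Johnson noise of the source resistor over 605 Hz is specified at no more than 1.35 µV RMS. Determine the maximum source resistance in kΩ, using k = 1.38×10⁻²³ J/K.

T = 27 °C + 273.15 = 300.15 K
Johnson–Nyquist: V_n = √(4kTRB) ⇒ R = V_n² / (4kTB)
4kTB = 4 × 1.38×10⁻²³ × 300.15 × 6.05×10² = 1.00×10⁻¹⁷
R = (1.35×10⁻⁶)² / 1.00×10⁻¹⁷ = 1.82×10⁵ Ω = 182 kΩ

182 kΩ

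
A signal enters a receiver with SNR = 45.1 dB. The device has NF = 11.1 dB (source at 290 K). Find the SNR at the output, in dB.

34.0 dB

By definition F = SNR_in/SNR_out, so in dB: SNR_out = SNR_in − NF
SNR_out = 45.1 − 11.1 = 34.0 dB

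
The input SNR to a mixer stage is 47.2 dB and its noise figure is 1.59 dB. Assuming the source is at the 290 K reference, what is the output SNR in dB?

By definition F = SNR_in/SNR_out, so in dB: SNR_out = SNR_in − NF
SNR_out = 47.2 − 1.59 = 45.61 dB

45.61 dB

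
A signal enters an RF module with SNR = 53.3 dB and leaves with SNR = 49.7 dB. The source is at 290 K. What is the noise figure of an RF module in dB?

NF (dB) = SNR_in(dB) − SNR_out(dB) when the source is at T₀
NF = 53.3 − 49.7 = 3.6 dB

3.6 dB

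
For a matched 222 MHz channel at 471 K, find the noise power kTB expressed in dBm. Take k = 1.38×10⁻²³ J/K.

P_n = kTB = 1.38×10⁻²³ × 471 × 2.22×10⁸ = 1.44×10⁻¹² W
In dBm: 10 log₁₀(1.44×10⁻¹² / 10⁻³) = −88.4 dBm

−88.4 dBm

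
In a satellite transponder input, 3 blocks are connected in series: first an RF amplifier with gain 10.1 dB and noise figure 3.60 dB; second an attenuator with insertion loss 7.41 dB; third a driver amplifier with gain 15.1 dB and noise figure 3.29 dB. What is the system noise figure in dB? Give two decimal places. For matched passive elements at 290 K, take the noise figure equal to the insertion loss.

5.24 dB

Convert to linear (a loss of L dB is a gain of −L dB): F_i = 10^(NF_i/10), G_i = 10^(G_i,dB/10)
  Stage 1: F_1 = 10^(3.60/10) = 2.291, G_1 = 10^(10.1/10) = 10.23
  Stage 2: F_2 = 10^(7.41/10) = 5.508, G_2 = 10^(−7.41/10) = 0.1816
  Stage 3: F_3 = 10^(3.29/10) = 2.133, G_3 = 10^(15.1/10) = 32.36
Friis cascade:
  F = 2.291 + (5.508 − 1)/10.23 + (2.133 − 1)/1.858 = 3.341
NF = 10 log₁₀(3.341) = 5.24 dB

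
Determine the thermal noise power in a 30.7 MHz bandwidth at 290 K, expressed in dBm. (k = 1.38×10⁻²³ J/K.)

−99.1 dBm

P_n = kTB = 1.38×10⁻²³ × 290 × 3.07×10⁷ = 1.23×10⁻¹³ W
In dBm: 10 log₁₀(1.23×10⁻¹³ / 10⁻³) = −99.1 dBm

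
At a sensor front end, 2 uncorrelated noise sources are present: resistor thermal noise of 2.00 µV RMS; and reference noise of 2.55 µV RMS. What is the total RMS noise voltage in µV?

3.24 µV

Uncorrelated sources add in power (mean-square): V_tot = √(ΣV_i²)
V_tot = √[(2.00×10⁻⁶)² + (2.55×10⁻⁶)²] = 3.24×10⁻⁶ V = 3.24 µV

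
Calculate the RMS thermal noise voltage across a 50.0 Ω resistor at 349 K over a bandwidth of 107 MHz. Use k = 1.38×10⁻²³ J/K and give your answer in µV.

10.2 µV

V_n = √(4kTRB)
4kTRB = 4 × 1.38×10⁻²³ × 349 × 5.00×10¹ × 1.07×10⁸ = 1.03×10⁻¹⁰ V²
V_n = √(1.03×10⁻¹⁰) = 1.02×10⁻⁵ V = 10.2 µV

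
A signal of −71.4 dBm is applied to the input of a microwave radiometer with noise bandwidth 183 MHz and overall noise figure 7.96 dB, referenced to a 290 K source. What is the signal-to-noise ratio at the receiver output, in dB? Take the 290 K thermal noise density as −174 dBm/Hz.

12.0 dB

Noise floor: N = −174 + 10 log₁₀(B) + NF
10 log₁₀(1.83×10⁸) = 82.62 dB
N = −174 + 82.62 + 7.96 = −83.42 dBm
SNR = P_sig − N = −71.4 − (−83.42) = 12.02 dB → 12.0 dB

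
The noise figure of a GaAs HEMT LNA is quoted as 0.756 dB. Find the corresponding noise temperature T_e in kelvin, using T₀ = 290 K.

F = 10^(0.756/10) = 1.19015
T_e = (F − 1)·T₀ = (1.19015 − 1) × 290 = 55.1 K

55.1 K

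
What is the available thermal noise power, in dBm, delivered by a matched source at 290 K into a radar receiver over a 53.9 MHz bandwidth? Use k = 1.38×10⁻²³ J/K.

−96.7 dBm

P_n = kTB = 1.38×10⁻²³ × 290 × 5.39×10⁷ = 2.16×10⁻¹³ W
In dBm: 10 log₁₀(2.16×10⁻¹³ / 10⁻³) = −96.7 dBm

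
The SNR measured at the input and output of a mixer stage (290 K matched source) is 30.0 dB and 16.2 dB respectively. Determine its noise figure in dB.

NF (dB) = SNR_in(dB) − SNR_out(dB) when the source is at T₀
NF = 30.0 − 16.2 = 13.8 dB

13.8 dB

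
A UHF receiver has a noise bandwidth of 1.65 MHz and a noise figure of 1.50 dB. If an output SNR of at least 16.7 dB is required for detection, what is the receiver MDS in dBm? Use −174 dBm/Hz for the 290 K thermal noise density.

Sensitivity = −174 + 10 log₁₀(B) + NF + SNR_min
= −174 + 62.17 + 1.50 + 16.7
= −93.63 dBm → −93.6 dBm

−93.6 dBm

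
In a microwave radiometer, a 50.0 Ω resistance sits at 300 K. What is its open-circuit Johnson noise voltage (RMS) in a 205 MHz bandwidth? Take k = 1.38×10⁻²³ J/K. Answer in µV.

13.0 µV

V_n = √(4kTRB)
4kTRB = 4 × 1.38×10⁻²³ × 300 × 5.00×10¹ × 2.05×10⁸ = 1.70×10⁻¹⁰ V²
V_n = √(1.70×10⁻¹⁰) = 1.30×10⁻⁵ V = 13.0 µV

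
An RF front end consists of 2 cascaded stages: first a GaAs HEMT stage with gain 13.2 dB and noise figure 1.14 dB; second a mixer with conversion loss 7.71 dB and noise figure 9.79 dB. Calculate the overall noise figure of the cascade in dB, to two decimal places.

Convert to linear (a loss of L dB is a gain of −L dB): F_i = 10^(NF_i/10), G_i = 10^(G_i,dB/10)
  Stage 1: F_1 = 10^(1.14/10) = 1.300, G_1 = 10^(13.2/10) = 20.89
  Stage 2: F_2 = 10^(9.79/10) = 9.528, G_2 = 10^(−7.71/10) = 0.1694
Friis cascade:
  F = 1.300 + (9.528 − 1)/20.89 = 1.708
NF = 10 log₁₀(1.708) = 2.33 dB

2.33 dB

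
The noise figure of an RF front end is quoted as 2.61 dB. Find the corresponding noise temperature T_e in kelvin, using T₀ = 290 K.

239 K

F = 10^(2.61/10) = 1.8239
T_e = (F − 1)·T₀ = (1.8239 − 1) × 290 = 239 K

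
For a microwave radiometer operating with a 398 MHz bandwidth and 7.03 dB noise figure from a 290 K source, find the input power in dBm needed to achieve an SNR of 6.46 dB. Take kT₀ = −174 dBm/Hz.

Sensitivity = −174 + 10 log₁₀(B) + NF + SNR_min
= −174 + 86 + 7.03 + 6.46
= −74.51 dBm → −74.5 dBm

−74.5 dBm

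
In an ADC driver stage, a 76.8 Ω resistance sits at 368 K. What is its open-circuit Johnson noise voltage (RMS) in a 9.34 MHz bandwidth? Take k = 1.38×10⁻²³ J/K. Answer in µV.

3.82 µV

V_n = √(4kTRB)
4kTRB = 4 × 1.38×10⁻²³ × 368 × 7.68×10¹ × 9.34×10⁶ = 1.46×10⁻¹¹ V²
V_n = √(1.46×10⁻¹¹) = 3.82×10⁻⁶ V = 3.82 µV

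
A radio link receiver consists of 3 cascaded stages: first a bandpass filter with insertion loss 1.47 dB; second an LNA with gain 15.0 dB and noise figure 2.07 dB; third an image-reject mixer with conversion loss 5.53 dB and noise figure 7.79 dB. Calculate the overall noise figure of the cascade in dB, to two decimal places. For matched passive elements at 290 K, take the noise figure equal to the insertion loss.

3.95 dB

Convert to linear (a loss of L dB is a gain of −L dB): F_i = 10^(NF_i/10), G_i = 10^(G_i,dB/10)
  Stage 1: F_1 = 10^(1.47/10) = 1.403, G_1 = 10^(−1.47/10) = 0.7129
  Stage 2: F_2 = 10^(2.07/10) = 1.611, G_2 = 10^(15.0/10) = 31.62
  Stage 3: F_3 = 10^(7.79/10) = 6.012, G_3 = 10^(−5.53/10) = 0.2799
Friis cascade:
  F = 1.403 + (1.611 − 1)/0.7129 + (6.012 − 1)/22.54 = 2.482
NF = 10 log₁₀(2.482) = 3.95 dB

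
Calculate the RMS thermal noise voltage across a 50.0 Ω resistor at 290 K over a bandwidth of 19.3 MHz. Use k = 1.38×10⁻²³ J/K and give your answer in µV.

3.93 µV

V_n = √(4kTRB)
4kTRB = 4 × 1.38×10⁻²³ × 290 × 5.00×10¹ × 1.93×10⁷ = 1.54×10⁻¹¹ V²
V_n = √(1.54×10⁻¹¹) = 3.93×10⁻⁶ V = 3.93 µV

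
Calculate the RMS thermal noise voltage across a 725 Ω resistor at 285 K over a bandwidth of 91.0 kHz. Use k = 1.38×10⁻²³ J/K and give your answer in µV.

V_n = √(4kTRB)
4kTRB = 4 × 1.38×10⁻²³ × 285 × 7.25×10² × 9.10×10⁴ = 1.04×10⁻¹² V²
V_n = √(1.04×10⁻¹²) = 1.02×10⁻⁶ V = 1.02 µV

1.02 µV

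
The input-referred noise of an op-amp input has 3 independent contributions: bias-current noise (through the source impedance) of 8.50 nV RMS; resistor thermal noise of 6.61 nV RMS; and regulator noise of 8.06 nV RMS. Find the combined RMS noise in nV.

13.5 nV

Uncorrelated sources add in power (mean-square): V_tot = √(ΣV_i²)
V_tot = √[(8.50×10⁻⁹)² + (6.61×10⁻⁹)² + (8.06×10⁻⁹)²] = 1.35×10⁻⁸ V = 13.5 nV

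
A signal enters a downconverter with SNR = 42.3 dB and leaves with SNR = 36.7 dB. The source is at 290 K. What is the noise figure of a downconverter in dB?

NF (dB) = SNR_in(dB) − SNR_out(dB) when the source is at T₀
NF = 42.3 − 36.7 = 5.6 dB

5.6 dB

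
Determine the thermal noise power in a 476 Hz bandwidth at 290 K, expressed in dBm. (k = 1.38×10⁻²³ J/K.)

P_n = kTB = 1.38×10⁻²³ × 290 × 4.76×10² = 1.90×10⁻¹⁸ W
In dBm: 10 log₁₀(1.90×10⁻¹⁸ / 10⁻³) = −147.2 dBm

−147.2 dBm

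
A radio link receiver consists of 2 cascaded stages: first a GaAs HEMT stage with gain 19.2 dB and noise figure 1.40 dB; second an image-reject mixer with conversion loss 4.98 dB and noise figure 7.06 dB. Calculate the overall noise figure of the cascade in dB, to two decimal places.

Convert to linear (a loss of L dB is a gain of −L dB): F_i = 10^(NF_i/10), G_i = 10^(G_i,dB/10)
  Stage 1: F_1 = 10^(1.40/10) = 1.380, G_1 = 10^(19.2/10) = 83.18
  Stage 2: F_2 = 10^(7.06/10) = 5.082, G_2 = 10^(−4.98/10) = 0.3177
Friis cascade:
  F = 1.380 + (5.082 − 1)/83.18 = 1.429
NF = 10 log₁₀(1.429) = 1.55 dB

1.55 dB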